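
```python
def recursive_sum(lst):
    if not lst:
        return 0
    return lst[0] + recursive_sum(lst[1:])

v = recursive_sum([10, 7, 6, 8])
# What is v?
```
Call trace:
recursive_sum(lst=[10, 7, 6, 8])
  recursive_sum(lst=[7, 6, 8])
    recursive_sum(lst=[6, 8])
      recursive_sum(lst=[8])
        recursive_sum(lst=[])
        -> return 0
      -> return 8
    -> return 14
  -> return 21
-> return 31

Final answer: 31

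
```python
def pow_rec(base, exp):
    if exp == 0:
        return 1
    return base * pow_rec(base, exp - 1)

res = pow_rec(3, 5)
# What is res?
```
Call trace:
pow_rec(base=3, exp=5)
  pow_rec(base=3, exp=4)
    pow_rec(base=3, exp=3)
      pow_rec(base=3, exp=2)
        pow_rec(base=3, exp=1)
          pow_rec(base=3, exp=0)
          -> return 1
        -> return 3
      -> return 9
    -> return 27
  -> return 81
-> return 243

Final answer: 243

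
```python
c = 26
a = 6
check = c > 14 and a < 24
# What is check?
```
Trace:
  c=26
  c=26, a=6
  c=26, a=6, check=True

Final answer: True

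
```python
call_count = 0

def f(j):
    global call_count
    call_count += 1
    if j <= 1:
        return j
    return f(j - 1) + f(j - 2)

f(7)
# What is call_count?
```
Call trace (a repeated sub-call is expanded the first time; later identical calls just restate its return value):
f(j=7)
  f(j=6)
    f(j=5)
      f(j=4)
        f(j=3)
          f(j=2)
            f(j=1)
            -> return 1
            f(j=0)
            -> return 0
          -> return 1
          f(j=1)
          -> return 1
        -> return 2
        f(j=2) -> return 1  (same call as traced above)
      -> return 3
      f(j=3) -> return 2  (same call as traced above)
    -> return 5
    f(j=4) -> return 3  (same call as traced above)
  -> return 8
  f(j=5) -> return 5  (same call as traced above)
-> return 13

call_count is incremented once per call, so count the calls in each subtree. Let C(j) = number of calls made by f(j).
C(0) = C(1) = 1 (base case, no recursion); C(j) = 1 + C(j - 1) + C(j - 2) otherwise.
C(2) = 1 + C(1) + C(0) = 1 + 1 + 1 = 3
C(3) = 1 + C(2) + C(1) = 1 + 3 + 1 = 5
C(4) = 1 + C(3) + C(2) = 1 + 5 + 3 = 9
C(5) = 1 + C(4) + C(3) = 1 + 9 + 5 = 15
C(6) = 1 + C(5) + C(4) = 1 + 15 + 9 = 25
C(7) = 1 + C(6) + C(5) = 1 + 25 + 15 = 41
call_count = C(7) = 41

Final answer: 41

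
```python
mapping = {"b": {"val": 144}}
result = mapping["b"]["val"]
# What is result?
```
Trace:
  mapping={'b': {'val': 144}}
  mapping={'b': {'val': 144}}, result=144

Final answer: 144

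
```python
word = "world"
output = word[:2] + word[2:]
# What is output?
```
Trace:
  word='world'
  word='world', output='world'

Final answer: 'world'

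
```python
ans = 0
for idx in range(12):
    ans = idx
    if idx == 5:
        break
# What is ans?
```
Trace:
  ans=0
  ans=0, idx=0
  ans=1, idx=1
  ans=2, idx=2
  ans=3, idx=3
  ans=4, idx=4
  ans=5, idx=5

Final answer: 5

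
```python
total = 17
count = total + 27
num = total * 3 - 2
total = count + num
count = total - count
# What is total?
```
Trace:
  total=17
  total=17, count=44
  total=17, count=44, num=49
  total=93, count=44, num=49
  total=93, count=49, num=49

Final answer: 93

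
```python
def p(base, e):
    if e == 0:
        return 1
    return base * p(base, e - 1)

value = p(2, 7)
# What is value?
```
Call trace:
p(base=2, e=7)
  p(base=2, e=6)
    p(base=2, e=5)
      p(base=2, e=4)
        p(base=2, e=3)
          p(base=2, e=2)
            p(base=2, e=1)
              p(base=2, e=0)
              -> return 1
            -> return 2
          -> return 4
        -> return 8
      -> return 16
    -> return 32
  -> return 64
-> return 128

Final answer: 128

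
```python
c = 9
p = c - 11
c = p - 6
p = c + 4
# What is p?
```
Trace:
  c=9
  c=9, p=-2
  c=-8, p=-2
  c=-8, p=-4

Final answer: -4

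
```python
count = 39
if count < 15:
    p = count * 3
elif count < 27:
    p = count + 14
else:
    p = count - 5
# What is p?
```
Trace:
  count=39
  count=39, p=34

Final answer: 34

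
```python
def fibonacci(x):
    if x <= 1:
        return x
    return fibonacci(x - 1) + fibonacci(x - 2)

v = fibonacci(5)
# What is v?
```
Call trace (a repeated sub-call is expanded the first time; later identical calls just restate its return value):
fibonacci(x=5)
  fibonacci(x=4)
    fibonacci(x=3)
      fibonacci(x=2)
        fibonacci(x=1)
        -> return 1
        fibonacci(x=0)
        -> return 0
      -> return 1
      fibonacci(x=1)
      -> return 1
    -> return 2
    fibonacci(x=2) -> return 1  (same call as traced above)
  -> return 3
  fibonacci(x=3) -> return 2  (same call as traced above)
-> return 5

Final answer: 5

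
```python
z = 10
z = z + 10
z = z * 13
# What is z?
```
Trace:
  z=10
  z=20
  z=260

Final answer: 260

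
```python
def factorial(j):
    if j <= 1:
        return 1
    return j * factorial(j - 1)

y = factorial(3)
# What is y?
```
Call trace:
factorial(j=3)
  factorial(j=2)
    factorial(j=1)
    -> return 1
  -> return 2
-> return 6

Final answer: 6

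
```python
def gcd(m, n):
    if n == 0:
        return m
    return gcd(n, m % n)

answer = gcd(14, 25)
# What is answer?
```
Call trace:
gcd(m=14, n=25)
  gcd(m=25, n=14)
    gcd(m=14, n=11)
      gcd(m=11, n=3)
        gcd(m=3, n=2)
          gcd(m=2, n=1)
            gcd(m=1, n=0)
            -> return 1
          -> return 1
        -> return 1
      -> return 1
    -> return 1
  -> return 1
-> return 1

Final answer: 1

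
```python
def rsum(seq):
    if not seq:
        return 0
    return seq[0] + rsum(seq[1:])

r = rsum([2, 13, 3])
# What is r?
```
Call trace:
rsum(seq=[2, 13, 3])
  rsum(seq=[13, 3])
    rsum(seq=[3])
      rsum(seq=[])
      -> return 0
    -> return 3
  -> return 16
-> return 18

Final answer: 18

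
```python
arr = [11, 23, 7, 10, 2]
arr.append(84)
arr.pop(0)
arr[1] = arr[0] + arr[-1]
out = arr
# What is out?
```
Trace:
  arr=[11, 23, 7, 10, 2]
  arr=[11, 23, 7, 10, 2, 84]
  arr=[23, 7, 10, 2, 84]
  arr=[23, 107, 10, 2, 84]
  arr=[23, 107, 10, 2, 84], out=[23, 107, 10, 2, 84]

Final answer: [23, 107, 10, 2, 84]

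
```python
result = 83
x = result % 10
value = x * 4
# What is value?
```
Trace:
  result=83
  result=83, x=3
  result=83, x=3, value=12

Final answer: 12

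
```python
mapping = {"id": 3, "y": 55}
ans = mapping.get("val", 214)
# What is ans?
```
Trace:
  mapping={'id': 3, 'y': 55}
  mapping={'id': 3, 'y': 55}, ans=214

Final answer: 214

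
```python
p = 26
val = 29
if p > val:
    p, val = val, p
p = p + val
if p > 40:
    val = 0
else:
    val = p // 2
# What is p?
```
Trace:
  p=26
  p=26, val=29
  p=26, val=29
  p=55, val=29
  p=55, val=0

Final answer: 55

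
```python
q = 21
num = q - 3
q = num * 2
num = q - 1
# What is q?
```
Trace:
  q=21
  q=21, num=18
  q=36, num=18
  q=36, num=35

Final answer: 36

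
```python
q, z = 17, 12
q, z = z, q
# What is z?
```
Trace:
  q=17, z=12
  q=12, z=17

Final answer: 17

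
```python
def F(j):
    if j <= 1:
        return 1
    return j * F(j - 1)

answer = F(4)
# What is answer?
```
Call trace:
F(j=4)
  F(j=3)
    F(j=2)
      F(j=1)
      -> return 1
    -> return 2
  -> return 6
-> return 24

Final answer: 24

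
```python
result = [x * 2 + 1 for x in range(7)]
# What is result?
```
Trace:
  x=0
  x=1
  x=2
  x=3
  x=4
  x=5
  x=6
  result=[1, 3, 5, 7, 9, 11, 13]

Final answer: [1, 3, 5, 7, 9, 11, 13]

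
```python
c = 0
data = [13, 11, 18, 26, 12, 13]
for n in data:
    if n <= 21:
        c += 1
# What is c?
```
Trace:
  c=0
  c=1, n=13
  c=2, n=11
  c=3, n=18
  c=3, n=26
  c=4, n=12
  c=5, n=13

Final answer: 5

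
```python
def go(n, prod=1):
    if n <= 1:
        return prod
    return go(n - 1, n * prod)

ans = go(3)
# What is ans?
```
Call trace:
go(n=3, prod=1)
  go(n=2, prod=3)
    go(n=1, prod=6)
    -> return 6
  -> return 6
-> return 6

Final answer: 6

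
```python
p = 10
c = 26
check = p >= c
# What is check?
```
Trace:
  p=10
  p=10, c=26
  p=10, c=26, check=False

Final answer: False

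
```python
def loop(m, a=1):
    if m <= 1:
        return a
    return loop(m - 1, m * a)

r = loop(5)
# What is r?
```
Call trace:
loop(m=5, a=1)
  loop(m=4, a=5)
    loop(m=3, a=20)
      loop(m=2, a=60)
        loop(m=1, a=120)
        -> return 120
      -> return 120
    -> return 120
  -> return 120
-> return 120

Final answer: 120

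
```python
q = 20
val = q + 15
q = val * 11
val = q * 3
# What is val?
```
Trace:
  q=20
  q=20, val=35
  q=385, val=35
  q=385, val=1155

Final answer: 1155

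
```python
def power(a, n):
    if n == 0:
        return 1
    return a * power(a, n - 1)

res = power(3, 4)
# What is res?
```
Call trace:
power(a=3, n=4)
  power(a=3, n=3)
    power(a=3, n=2)
      power(a=3, n=1)
        power(a=3, n=0)
        -> return 1
      -> return 3
    -> return 9
  -> return 27
-> return 81

Final answer: 81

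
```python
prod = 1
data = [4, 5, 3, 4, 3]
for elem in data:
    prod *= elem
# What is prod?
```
Trace:
  prod=1
  prod=4, elem=4
  prod=20, elem=5
  prod=60, elem=3
  prod=240, elem=4
  prod=720, elem=3

Final answer: 720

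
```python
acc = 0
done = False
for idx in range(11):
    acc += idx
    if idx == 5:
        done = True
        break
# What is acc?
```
Trace:
  acc=0
  acc=0, done=False
  acc=0, done=False, idx=0
  acc=1, done=False, idx=1
  acc=3, done=False, idx=2
  acc=6, done=False, idx=3
  acc=10, done=False, idx=4
  acc=15, done=True, idx=5

Final answer: 15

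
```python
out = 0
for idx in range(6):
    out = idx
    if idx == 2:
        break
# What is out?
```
Trace:
  out=0
  out=0, idx=0
  out=1, idx=1
  out=2, idx=2

Final answer: 2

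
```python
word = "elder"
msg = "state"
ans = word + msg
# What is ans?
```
Trace:
  word='elder'
  word='elder', msg='state'
  word='elder', msg='state', ans='elderstate'

Final answer: 'elderstate'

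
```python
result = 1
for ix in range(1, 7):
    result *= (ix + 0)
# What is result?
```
Trace:
  result=1
  result=1, ix=1
  result=2, ix=2
  result=6, ix=3
  result=24, ix=4
  result=120, ix=5
  result=720, ix=6

Final answer: 720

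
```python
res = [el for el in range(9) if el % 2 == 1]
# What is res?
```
Trace:
  el=0
  el=1
  el=2
  el=3
  el=4
  el=5
  el=6
  el=7
  el=8
  res=[1, 3, 5, 7]

Final answer: [1, 3, 5, 7]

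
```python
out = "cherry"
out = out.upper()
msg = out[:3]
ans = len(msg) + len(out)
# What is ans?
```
Trace:
  out='cherry'
  out='CHERRY'
  out='CHERRY', msg='CHE'
  out='CHERRY', msg='CHE', ans=9

Final answer: 9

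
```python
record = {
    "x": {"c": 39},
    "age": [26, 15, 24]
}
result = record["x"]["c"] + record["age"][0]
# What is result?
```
Trace:
  record={'x': {'c': 39}, 'age': [26, 15, 24]}
  record={'x': {'c': 39}, 'age': [26, 15, 24]}, result=65

Final answer: 65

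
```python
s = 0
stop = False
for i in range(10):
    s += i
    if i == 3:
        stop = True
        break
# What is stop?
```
Trace:
  s=0
  s=0, stop=False
  s=0, stop=False, i=0
  s=1, stop=False, i=1
  s=3, stop=False, i=2
  s=6, stop=True, i=3

Final answer: True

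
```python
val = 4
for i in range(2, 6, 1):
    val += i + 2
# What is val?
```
Trace:
  val=4
  val=8, i=2
  val=13, i=3
  val=19, i=4
  val=26, i=5

Final answer: 26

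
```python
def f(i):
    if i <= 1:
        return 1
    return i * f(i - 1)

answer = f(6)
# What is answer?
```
Call trace:
f(i=6)
  f(i=5)
    f(i=4)
      f(i=3)
        f(i=2)
          f(i=1)
          -> return 1
        -> return 2
      -> return 6
    -> return 24
  -> return 120
-> return 720

Final answer: 720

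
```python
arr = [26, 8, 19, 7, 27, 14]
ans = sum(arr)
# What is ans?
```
Trace:
  arr=[26, 8, 19, 7, 27, 14]
  arr=[26, 8, 19, 7, 27, 14], ans=101

Final answer: 101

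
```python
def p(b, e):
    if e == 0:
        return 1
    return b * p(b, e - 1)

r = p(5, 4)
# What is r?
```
Call trace:
p(b=5, e=4)
  p(b=5, e=3)
    p(b=5, e=2)
      p(b=5, e=1)
        p(b=5, e=0)
        -> return 1
      -> return 5
    -> return 25
  -> return 125
-> return 625

Final answer: 625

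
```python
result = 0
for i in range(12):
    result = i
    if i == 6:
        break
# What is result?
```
Trace:
  result=0
  result=0, i=0
  result=1, i=1
  result=2, i=2
  result=3, i=3
  result=4, i=4
  result=5, i=5
  result=6, i=6

Final answer: 6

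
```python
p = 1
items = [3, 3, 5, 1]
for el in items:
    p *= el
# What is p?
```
Trace:
  p=1
  p=3, el=3
  p=9, el=3
  p=45, el=5
  p=45, el=1

Final answer: 45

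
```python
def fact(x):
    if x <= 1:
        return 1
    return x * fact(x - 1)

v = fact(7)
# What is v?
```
Call trace:
fact(x=7)
  fact(x=6)
    fact(x=5)
      fact(x=4)
        fact(x=3)
          fact(x=2)
            fact(x=1)
            -> return 1
          -> return 2
        -> return 6
      -> return 24
    -> return 120
  -> return 720
-> return 5040

Final answer: 5040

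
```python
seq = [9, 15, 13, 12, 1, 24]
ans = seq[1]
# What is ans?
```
Trace:
  seq=[9, 15, 13, 12, 1, 24]
  seq=[9, 15, 13, 12, 1, 24], ans=15

Final answer: 15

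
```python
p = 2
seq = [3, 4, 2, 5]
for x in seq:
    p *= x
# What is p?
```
Trace:
  p=2
  p=6, x=3
  p=24, x=4
  p=48, x=2
  p=240, x=5

Final answer: 240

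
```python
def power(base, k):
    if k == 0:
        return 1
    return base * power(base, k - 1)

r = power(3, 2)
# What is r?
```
Call trace:
power(base=3, k=2)
  power(base=3, k=1)
    power(base=3, k=0)
    -> return 1
  -> return 3
-> return 9

Final answer: 9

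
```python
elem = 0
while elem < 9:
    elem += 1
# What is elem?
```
Trace:
  elem=0
  elem=1
  elem=2
  elem=3
  elem=4
  elem=5
  elem=6
  elem=7
  elem=8
  elem=9

Final answer: 9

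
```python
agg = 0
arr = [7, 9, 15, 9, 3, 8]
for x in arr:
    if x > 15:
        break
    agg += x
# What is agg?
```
Trace:
  agg=0
  agg=7, x=7
  agg=16, x=9
  agg=31, x=15
  agg=40, x=9
  agg=43, x=3
  agg=51, x=8

Final answer: 51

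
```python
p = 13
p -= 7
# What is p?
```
Trace:
  p=13
  p=6

Final answer: 6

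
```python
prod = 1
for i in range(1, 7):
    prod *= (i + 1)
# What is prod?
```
Trace:
  prod=1
  prod=2, i=1
  prod=6, i=2
  prod=24, i=3
  prod=120, i=4
  prod=720, i=5
  prod=5040, i=6

Final answer: 5040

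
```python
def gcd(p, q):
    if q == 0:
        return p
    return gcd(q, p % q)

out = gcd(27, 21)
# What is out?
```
Call trace:
gcd(p=27, q=21)
  gcd(p=21, q=6)
    gcd(p=6, q=3)
      gcd(p=3, q=0)
      -> return 3
    -> return 3
  -> return 3
-> return 3

Final answer: 3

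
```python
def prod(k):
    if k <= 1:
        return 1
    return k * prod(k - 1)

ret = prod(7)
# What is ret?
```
Call trace:
prod(k=7)
  prod(k=6)
    prod(k=5)
      prod(k=4)
        prod(k=3)
          prod(k=2)
            prod(k=1)
            -> return 1
          -> return 2
        -> return 6
      -> return 24
    -> return 120
  -> return 720
-> return 5040

Final answer: 5040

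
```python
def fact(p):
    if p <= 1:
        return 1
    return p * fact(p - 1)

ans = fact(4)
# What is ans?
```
Call trace:
fact(p=4)
  fact(p=3)
    fact(p=2)
      fact(p=1)
      -> return 1
    -> return 2
  -> return 6
-> return 24

Final answer: 24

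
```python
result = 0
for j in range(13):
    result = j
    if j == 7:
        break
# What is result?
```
Trace:
  result=0
  result=0, j=0
  result=1, j=1
  result=2, j=2
  result=3, j=3
  result=4, j=4
  result=5, j=5
  result=6, j=6
  result=7, j=7

Final answer: 7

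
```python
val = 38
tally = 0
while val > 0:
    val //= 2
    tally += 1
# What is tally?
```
Trace:
  val=38
  val=38, tally=0
  val=19, tally=1
  val=9, tally=2
  val=4, tally=3
  val=2, tally=4
  val=1, tally=5
  val=0, tally=6

Final answer: 6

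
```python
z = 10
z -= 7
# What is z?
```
Trace:
  z=10
  z=3

Final answer: 3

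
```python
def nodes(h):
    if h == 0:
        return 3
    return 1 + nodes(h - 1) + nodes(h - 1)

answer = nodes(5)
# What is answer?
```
Call trace (a repeated sub-call is expanded the first time; later identical calls just restate its return value):
nodes(h=5)
  nodes(h=4)
    nodes(h=3)
      nodes(h=2)
        nodes(h=1)
          nodes(h=0)
          -> return 3
          nodes(h=0)
          -> return 3
        -> return 7
        nodes(h=1) -> return 7  (same call as traced above)
      -> return 15
      nodes(h=2) -> return 15  (same call as traced above)
    -> return 31
    nodes(h=3) -> return 31  (same call as traced above)
  -> return 63
  nodes(h=4) -> return 63  (same call as traced above)
-> return 127

Final answer: 127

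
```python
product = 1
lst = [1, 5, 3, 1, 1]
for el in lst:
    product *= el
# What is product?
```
Trace:
  product=1
  product=1, el=1
  product=5, el=5
  product=15, el=3
  product=15, el=1
  product=15, el=1

Final answer: 15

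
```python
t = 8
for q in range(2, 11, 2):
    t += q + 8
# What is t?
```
Trace:
  t=8
  t=18, q=2
  t=30, q=4
  t=44, q=6
  t=60, q=8
  t=78, q=10

Final answer: 78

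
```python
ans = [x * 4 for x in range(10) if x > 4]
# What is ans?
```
Trace:
  x=0
  x=1
  x=2
  x=3
  x=4
  x=5
  x=6
  x=7
  x=8
  x=9
  ans=[20, 24, 28, 32, 36]

Final answer: [20, 24, 28, 32, 36]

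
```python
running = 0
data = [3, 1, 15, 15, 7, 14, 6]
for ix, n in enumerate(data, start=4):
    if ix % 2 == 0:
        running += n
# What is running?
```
Trace:
  running=0
  running=3, ix=4, n=3
  running=3, ix=5, n=1
  running=18, ix=6, n=15
  running=18, ix=7, n=15
  running=25, ix=8, n=7
  running=25, ix=9, n=14
  running=31, ix=10, n=6

Final answer: 31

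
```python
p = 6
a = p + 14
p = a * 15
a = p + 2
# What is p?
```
Trace:
  p=6
  p=6, a=20
  p=300, a=20
  p=300, a=302

Final answer: 300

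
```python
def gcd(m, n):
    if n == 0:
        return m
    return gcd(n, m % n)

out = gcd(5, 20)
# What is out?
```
Call trace:
gcd(m=5, n=20)
  gcd(m=20, n=5)
    gcd(m=5, n=0)
    -> return 5
  -> return 5
-> return 5

Final answer: 5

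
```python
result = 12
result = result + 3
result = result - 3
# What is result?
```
Trace:
  result=12
  result=15
  result=12

Final answer: 12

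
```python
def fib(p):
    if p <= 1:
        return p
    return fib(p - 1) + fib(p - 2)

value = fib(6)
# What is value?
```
Call trace (a repeated sub-call is expanded the first time; later identical calls just restate its return value):
fib(p=6)
  fib(p=5)
    fib(p=4)
      fib(p=3)
        fib(p=2)
          fib(p=1)
          -> return 1
          fib(p=0)
          -> return 0
        -> return 1
        fib(p=1)
        -> return 1
      -> return 2
      fib(p=2) -> return 1  (same call as traced above)
    -> return 3
    fib(p=3) -> return 2  (same call as traced above)
  -> return 5
  fib(p=4) -> return 3  (same call as traced above)
-> return 8

Final answer: 8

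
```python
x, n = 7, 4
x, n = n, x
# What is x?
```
Trace:
  x=7, n=4
  x=4, n=7

Final answer: 4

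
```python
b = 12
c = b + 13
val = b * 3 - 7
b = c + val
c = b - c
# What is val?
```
Trace:
  b=12
  b=12, c=25
  b=12, c=25, val=29
  b=54, c=25, val=29
  b=54, c=29, val=29

Final answer: 29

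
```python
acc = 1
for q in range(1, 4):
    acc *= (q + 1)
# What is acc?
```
Trace:
  acc=1
  acc=2, q=1
  acc=6, q=2
  acc=24, q=3

Final answer: 24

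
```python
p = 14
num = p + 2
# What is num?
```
Trace:
  p=14
  p=14, num=16

Final answer: 16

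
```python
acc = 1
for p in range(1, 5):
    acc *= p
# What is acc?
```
Trace:
  acc=1
  acc=1, p=1
  acc=2, p=2
  acc=6, p=3
  acc=24, p=4

Final answer: 24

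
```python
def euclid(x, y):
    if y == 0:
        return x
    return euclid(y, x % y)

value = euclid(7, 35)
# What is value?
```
Call trace:
euclid(x=7, y=35)
  euclid(x=35, y=7)
    euclid(x=7, y=0)
    -> return 7
  -> return 7
-> return 7

Final answer: 7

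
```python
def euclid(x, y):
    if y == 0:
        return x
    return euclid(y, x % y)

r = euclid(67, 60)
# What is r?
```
Call trace:
euclid(x=67, y=60)
  euclid(x=60, y=7)
    euclid(x=7, y=4)
      euclid(x=4, y=3)
        euclid(x=3, y=1)
          euclid(x=1, y=0)
          -> return 1
        -> return 1
      -> return 1
    -> return 1
  -> return 1
-> return 1

Final answer: 1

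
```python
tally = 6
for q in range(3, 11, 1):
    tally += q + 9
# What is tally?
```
Trace:
  tally=6
  tally=18, q=3
  tally=31, q=4
  tally=45, q=5
  tally=60, q=6
  tally=76, q=7
  tally=93, q=8
  tally=111, q=9
  tally=130, q=10

Final answer: 130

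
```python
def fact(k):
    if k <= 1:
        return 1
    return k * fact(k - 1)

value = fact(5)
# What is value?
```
Call trace:
fact(k=5)
  fact(k=4)
    fact(k=3)
      fact(k=2)
        fact(k=1)
        -> return 1
      -> return 2
    -> return 6
  -> return 24
-> return 120

Final answer: 120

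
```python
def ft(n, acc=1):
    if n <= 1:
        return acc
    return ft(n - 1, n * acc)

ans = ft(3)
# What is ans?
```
Call trace:
ft(n=3, acc=1)
  ft(n=2, acc=3)
    ft(n=1, acc=6)
    -> return 6
  -> return 6
-> return 6

Final answer: 6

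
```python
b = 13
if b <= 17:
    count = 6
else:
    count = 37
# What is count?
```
Trace:
  b=13
  b=13, count=6

Final answer: 6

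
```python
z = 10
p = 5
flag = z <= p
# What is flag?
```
Trace:
  z=10
  z=10, p=5
  z=10, p=5, flag=False

Final answer: False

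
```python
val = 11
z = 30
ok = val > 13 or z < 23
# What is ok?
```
Trace:
  val=11
  val=11, z=30
  val=11, z=30, ok=False

Final answer: False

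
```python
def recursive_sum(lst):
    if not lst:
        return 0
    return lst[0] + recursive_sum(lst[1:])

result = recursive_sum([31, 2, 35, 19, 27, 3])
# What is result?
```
Call trace:
recursive_sum(lst=[31, 2, 35, 19, 27, 3])
  recursive_sum(lst=[2, 35, 19, 27, 3])
    recursive_sum(lst=[35, 19, 27, 3])
      recursive_sum(lst=[19, 27, 3])
        recursive_sum(lst=[27, 3])
          recursive_sum(lst=[3])
            recursive_sum(lst=[])
            -> return 0
          -> return 3
        -> return 30
      -> return 49
    -> return 84
  -> return 86
-> return 117

Final answer: 117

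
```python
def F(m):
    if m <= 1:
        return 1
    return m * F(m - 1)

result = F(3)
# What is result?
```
Call trace:
F(m=3)
  F(m=2)
    F(m=1)
    -> return 1
  -> return 2
-> return 6

Final answer: 6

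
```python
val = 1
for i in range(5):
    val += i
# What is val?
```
Trace:
  val=1
  val=1, i=0
  val=2, i=1
  val=4, i=2
  val=7, i=3
  val=11, i=4

Final answer: 11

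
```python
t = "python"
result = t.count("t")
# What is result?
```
Trace:
  t='python'
  t='python', result=1

Final answer: 1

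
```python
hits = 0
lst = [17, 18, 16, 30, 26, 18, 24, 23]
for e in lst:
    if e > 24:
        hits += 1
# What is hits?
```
Trace:
  hits=0
  hits=0, e=17
  hits=0, e=18
  hits=0, e=16
  hits=1, e=30
  hits=2, e=26
  hits=2, e=18
  hits=2, e=24
  hits=2, e=23

Final answer: 2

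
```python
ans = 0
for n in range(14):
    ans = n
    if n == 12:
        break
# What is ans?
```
Trace:
  ans=0
  ans=0, n=0
  ans=1, n=1
  ans=2, n=2
  ans=3, n=3
  ans=4, n=4
  ans=5, n=5
  ans=6, n=6
  ans=7, n=7
  ans=8, n=8
  ans=9, n=9
  ans=10, n=10
  ans=11, n=11
  ans=12, n=12

Final answer: 12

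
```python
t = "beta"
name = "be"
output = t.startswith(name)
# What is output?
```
Trace:
  t='beta'
  t='beta', name='be'
  t='beta', name='be', output=True

Final answer: True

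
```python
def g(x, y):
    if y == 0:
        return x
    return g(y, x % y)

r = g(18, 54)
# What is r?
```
Call trace:
g(x=18, y=54)
  g(x=54, y=18)
    g(x=18, y=0)
    -> return 18
  -> return 18
-> return 18

Final answer: 18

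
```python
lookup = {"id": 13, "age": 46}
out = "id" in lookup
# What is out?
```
Trace:
  lookup={'id': 13, 'age': 46}
  lookup={'id': 13, 'age': 46}, out=True

Final answer: True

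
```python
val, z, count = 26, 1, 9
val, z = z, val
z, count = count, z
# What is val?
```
Trace:
  val=26, z=1, count=9
  val=1, z=26, count=9
  val=1, z=9, count=26

Final answer: 1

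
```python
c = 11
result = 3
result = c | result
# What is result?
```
Trace:
  c=11
  c=11, result=3
  c=11, result=11

Final answer: 11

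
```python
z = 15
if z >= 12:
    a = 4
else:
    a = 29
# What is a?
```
Trace:
  z=15
  z=15, a=4

Final answer: 4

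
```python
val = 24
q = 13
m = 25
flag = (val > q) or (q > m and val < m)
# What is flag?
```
Trace:
  val=24
  val=24, q=13
  val=24, q=13, m=25
  val=24, q=13, m=25, flag=True

Final answer: True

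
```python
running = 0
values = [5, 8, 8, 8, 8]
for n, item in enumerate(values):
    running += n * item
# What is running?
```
Trace:
  running=0
  running=0, n=0, item=5
  running=8, n=1, item=8
  running=24, n=2, item=8
  running=48, n=3, item=8
  running=80, n=4, item=8

Final answer: 80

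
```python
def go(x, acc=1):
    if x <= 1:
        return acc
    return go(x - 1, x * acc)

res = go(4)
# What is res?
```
Call trace:
go(x=4, acc=1)
  go(x=3, acc=4)
    go(x=2, acc=12)
      go(x=1, acc=24)
      -> return 24
    -> return 24
  -> return 24
-> return 24

Final answer: 24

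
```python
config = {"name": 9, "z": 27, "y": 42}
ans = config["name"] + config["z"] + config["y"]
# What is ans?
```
Trace:
  config={'name': 9, 'z': 27, 'y': 42}
  config={'name': 9, 'z': 27, 'y': 42}, ans=78

Final answer: 78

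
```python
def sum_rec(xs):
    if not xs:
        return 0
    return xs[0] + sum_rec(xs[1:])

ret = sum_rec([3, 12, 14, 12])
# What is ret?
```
Call trace:
sum_rec(xs=[3, 12, 14, 12])
  sum_rec(xs=[12, 14, 12])
    sum_rec(xs=[14, 12])
      sum_rec(xs=[12])
        sum_rec(xs=[])
        -> return 0
      -> return 12
    -> return 26
  -> return 38
-> return 41

Final answer: 41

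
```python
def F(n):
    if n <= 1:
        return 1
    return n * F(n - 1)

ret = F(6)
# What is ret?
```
Call trace:
F(n=6)
  F(n=5)
    F(n=4)
      F(n=3)
        F(n=2)
          F(n=1)
          -> return 1
        -> return 2
      -> return 6
    -> return 24
  -> return 120
-> return 720

Final answer: 720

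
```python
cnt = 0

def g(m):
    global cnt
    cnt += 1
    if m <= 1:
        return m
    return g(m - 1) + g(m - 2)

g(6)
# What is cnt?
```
Call trace (a repeated sub-call is expanded the first time; later identical calls just restate its return value):
g(m=6)
  g(m=5)
    g(m=4)
      g(m=3)
        g(m=2)
          g(m=1)
          -> return 1
          g(m=0)
          -> return 0
        -> return 1
        g(m=1)
        -> return 1
      -> return 2
      g(m=2) -> return 1  (same call as traced above)
    -> return 3
    g(m=3) -> return 2  (same call as traced above)
  -> return 5
  g(m=4) -> return 3  (same call as traced above)
-> return 8

cnt is incremented once per call, so count the calls in each subtree. Let C(m) = number of calls made by g(m).
C(0) = C(1) = 1 (base case, no recursion); C(m) = 1 + C(m - 1) + C(m - 2) otherwise.
C(2) = 1 + C(1) + C(0) = 1 + 1 + 1 = 3
C(3) = 1 + C(2) + C(1) = 1 + 3 + 1 = 5
C(4) = 1 + C(3) + C(2) = 1 + 5 + 3 = 9
C(5) = 1 + C(4) + C(3) = 1 + 9 + 5 = 15
C(6) = 1 + C(5) + C(4) = 1 + 15 + 9 = 25
cnt = C(6) = 25

Final answer: 25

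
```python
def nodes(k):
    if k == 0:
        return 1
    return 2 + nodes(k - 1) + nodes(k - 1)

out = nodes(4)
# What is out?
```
Call trace (a repeated sub-call is expanded the first time; later identical calls just restate its return value):
nodes(k=4)
  nodes(k=3)
    nodes(k=2)
      nodes(k=1)
        nodes(k=0)
        -> return 1
        nodes(k=0)
        -> return 1
      -> return 4
      nodes(k=1) -> return 4  (same call as traced above)
    -> return 10
    nodes(k=2) -> return 10  (same call as traced above)
  -> return 22
  nodes(k=3) -> return 22  (same call as traced above)
-> return 46

Final answer: 46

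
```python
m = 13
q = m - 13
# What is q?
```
Trace:
  m=13
  m=13, q=0

Final answer: 0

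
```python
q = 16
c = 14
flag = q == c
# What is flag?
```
Trace:
  q=16
  q=16, c=14
  q=16, c=14, flag=False

Final answer: False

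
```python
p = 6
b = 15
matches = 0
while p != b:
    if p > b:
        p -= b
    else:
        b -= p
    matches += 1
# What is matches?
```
Trace:
  p=6
  p=6, b=15
  p=6, b=15, matches=0
  p=6, b=9, matches=1
  p=6, b=3, matches=2
  p=3, b=3, matches=3

Final answer: 3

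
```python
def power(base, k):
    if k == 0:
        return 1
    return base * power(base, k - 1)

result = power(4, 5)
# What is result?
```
Call trace:
power(base=4, k=5)
  power(base=4, k=4)
    power(base=4, k=3)
      power(base=4, k=2)
        power(base=4, k=1)
          power(base=4, k=0)
          -> return 1
        -> return 4
      -> return 16
    -> return 64
  -> return 256
-> return 1024

Final answer: 1024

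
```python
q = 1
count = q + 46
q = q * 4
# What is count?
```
Trace:
  q=1
  q=1, count=47
  q=4, count=47

Final answer: 47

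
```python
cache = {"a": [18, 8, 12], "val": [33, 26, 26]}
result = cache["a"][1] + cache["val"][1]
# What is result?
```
Trace:
  cache={'a': [18, 8, 12], 'val': [33, 26, 26]}
  cache={'a': [18, 8, 12], 'val': [33, 26, 26]}, result=34

Final answer: 34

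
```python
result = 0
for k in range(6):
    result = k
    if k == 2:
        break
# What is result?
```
Trace:
  result=0
  result=0, k=0
  result=1, k=1
  result=2, k=2

Final answer: 2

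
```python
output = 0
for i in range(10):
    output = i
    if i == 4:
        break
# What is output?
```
Trace:
  output=0
  output=0, i=0
  output=1, i=1
  output=2, i=2
  output=3, i=3
  output=4, i=4

Final answer: 4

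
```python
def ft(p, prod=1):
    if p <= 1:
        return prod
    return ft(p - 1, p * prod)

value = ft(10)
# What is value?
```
Call trace:
ft(p=10, prod=1)
  ft(p=9, prod=10)
    ft(p=8, prod=90)
      ft(p=7, prod=720)
        ft(p=6, prod=5040)
          ft(p=5, prod=30240)
            ft(p=4, prod=151200)
              ft(p=3, prod=604800)
                ft(p=2, prod=1814400)
                  ft(p=1, prod=3628800)
                  -> return 3628800
                -> return 3628800
              -> return 3628800
            -> return 3628800
          -> return 3628800
        -> return 3628800
      -> return 3628800
    -> return 3628800
  -> return 3628800
-> return 3628800

Final answer: 3628800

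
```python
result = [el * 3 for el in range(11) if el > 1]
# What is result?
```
Trace:
  el=0
  el=1
  el=2
  el=3
  el=4
  el=5
  el=6
  el=7
  el=8
  el=9
  el=10
  result=[6, 9, 12, 15, 18, 21, 24, 27, 30]

Final answer: [6, 9, 12, 15, 18, 21, 24, 27, 30]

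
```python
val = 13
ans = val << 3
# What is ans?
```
Trace:
  val=13
  val=13, ans=104

Final answer: 104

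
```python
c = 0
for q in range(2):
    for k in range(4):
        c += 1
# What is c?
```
Trace:
  c=0
  c=1, q=0, k=0
  c=2, q=0, k=1
  c=3, q=0, k=2
  c=4, q=0, k=3
  c=5, q=1, k=0
  c=6, q=1, k=1
  c=7, q=1, k=2
  c=8, q=1, k=3

Final answer: 8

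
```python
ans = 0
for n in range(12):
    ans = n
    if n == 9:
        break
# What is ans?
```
Trace:
  ans=0
  ans=0, n=0
  ans=1, n=1
  ans=2, n=2
  ans=3, n=3
  ans=4, n=4
  ans=5, n=5
  ans=6, n=6
  ans=7, n=7
  ans=8, n=8
  ans=9, n=9

Final answer: 9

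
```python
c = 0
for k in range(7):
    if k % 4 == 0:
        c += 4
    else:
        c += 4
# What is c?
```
Trace:
  c=0
  c=4, k=0
  c=8, k=1
  c=12, k=2
  c=16, k=3
  c=20, k=4
  c=24, k=5
  c=28, k=6

Final answer: 28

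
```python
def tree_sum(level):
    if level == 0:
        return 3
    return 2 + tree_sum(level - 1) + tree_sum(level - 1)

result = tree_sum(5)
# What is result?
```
Call trace (a repeated sub-call is expanded the first time; later identical calls just restate its return value):
tree_sum(level=5)
  tree_sum(level=4)
    tree_sum(level=3)
      tree_sum(level=2)
        tree_sum(level=1)
          tree_sum(level=0)
          -> return 3
          tree_sum(level=0)
          -> return 3
        -> return 8
        tree_sum(level=1) -> return 8  (same call as traced above)
      -> return 18
      tree_sum(level=2) -> return 18  (same call as traced above)
    -> return 38
    tree_sum(level=3) -> return 38  (same call as traced above)
  -> return 78
  tree_sum(level=4) -> return 78  (same call as traced above)
-> return 158

Final answer: 158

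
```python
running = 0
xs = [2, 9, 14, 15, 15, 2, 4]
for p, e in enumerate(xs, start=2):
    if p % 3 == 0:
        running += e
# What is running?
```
Trace:
  running=0
  running=0, p=2, e=2
  running=9, p=3, e=9
  running=9, p=4, e=14
  running=9, p=5, e=15
  running=24, p=6, e=15
  running=24, p=7, e=2
  running=24, p=8, e=4

Final answer: 24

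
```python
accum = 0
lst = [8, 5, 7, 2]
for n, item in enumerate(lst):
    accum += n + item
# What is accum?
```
Trace:
  accum=0
  accum=8, n=0, item=8
  accum=14, n=1, item=5
  accum=23, n=2, item=7
  accum=28, n=3, item=2

Final answer: 28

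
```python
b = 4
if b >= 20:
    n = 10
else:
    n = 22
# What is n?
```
Trace:
  b=4
  b=4, n=22

Final answer: 22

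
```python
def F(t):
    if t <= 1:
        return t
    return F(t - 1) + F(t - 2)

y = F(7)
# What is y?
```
Call trace (a repeated sub-call is expanded the first time; later identical calls just restate its return value):
F(t=7)
  F(t=6)
    F(t=5)
      F(t=4)
        F(t=3)
          F(t=2)
            F(t=1)
            -> return 1
            F(t=0)
            -> return 0
          -> return 1
          F(t=1)
          -> return 1
        -> return 2
        F(t=2) -> return 1  (same call as traced above)
      -> return 3
      F(t=3) -> return 2  (same call as traced above)
    -> return 5
    F(t=4) -> return 3  (same call as traced above)
  -> return 8
  F(t=5) -> return 5  (same call as traced above)
-> return 13

Final answer: 13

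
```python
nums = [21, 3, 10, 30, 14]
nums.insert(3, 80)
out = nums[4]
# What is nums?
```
Trace:
  nums=[21, 3, 10, 30, 14]
  nums=[21, 3, 10, 80, 30, 14]
  nums=[21, 3, 10, 80, 30, 14], out=30

Final answer: [21, 3, 10, 80, 30, 14]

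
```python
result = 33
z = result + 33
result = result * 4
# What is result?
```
Trace:
  result=33
  result=33, z=66
  result=132, z=66

Final answer: 132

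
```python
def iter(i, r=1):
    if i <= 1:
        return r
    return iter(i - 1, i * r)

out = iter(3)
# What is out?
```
Call trace:
iter(i=3, r=1)
  iter(i=2, r=3)
    iter(i=1, r=6)
    -> return 6
  -> return 6
-> return 6

Final answer: 6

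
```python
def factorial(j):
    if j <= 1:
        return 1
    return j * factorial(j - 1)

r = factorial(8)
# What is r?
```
Call trace:
factorial(j=8)
  factorial(j=7)
    factorial(j=6)
      factorial(j=5)
        factorial(j=4)
          factorial(j=3)
            factorial(j=2)
              factorial(j=1)
              -> return 1
            -> return 2
          -> return 6
        -> return 24
      -> return 120
    -> return 720
  -> return 5040
-> return 40320

Final answer: 40320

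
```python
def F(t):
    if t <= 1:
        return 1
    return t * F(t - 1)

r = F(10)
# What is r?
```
Call trace:
F(t=10)
  F(t=9)
    F(t=8)
      F(t=7)
        F(t=6)
          F(t=5)
            F(t=4)
              F(t=3)
                F(t=2)
                  F(t=1)
                  -> return 1
                -> return 2
              -> return 6
            -> return 24
          -> return 120
        -> return 720
      -> return 5040
    -> return 40320
  -> return 362880
-> return 3628800

Final answer: 3628800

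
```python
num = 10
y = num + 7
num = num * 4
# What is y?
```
Trace:
  num=10
  num=10, y=17
  num=40, y=17

Final answer: 17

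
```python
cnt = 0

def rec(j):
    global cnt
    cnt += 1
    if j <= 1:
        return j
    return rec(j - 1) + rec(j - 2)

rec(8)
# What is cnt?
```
Call trace (a repeated sub-call is expanded the first time; later identical calls just restate its return value):
rec(j=8)
  rec(j=7)
    rec(j=6)
      rec(j=5)
        rec(j=4)
          rec(j=3)
            rec(j=2)
              rec(j=1)
              -> return 1
              rec(j=0)
              -> return 0
            -> return 1
            rec(j=1)
            -> return 1
          -> return 2
          rec(j=2) -> return 1  (same call as traced above)
        -> return 3
        rec(j=3) -> return 2  (same call as traced above)
      -> return 5
      rec(j=4) -> return 3  (same call as traced above)
    -> return 8
    rec(j=5) -> return 5  (same call as traced above)
  -> return 13
  rec(j=6) -> return 8  (same call as traced above)
-> return 21

cnt is incremented once per call, so count the calls in each subtree. Let C(j) = number of calls made by rec(j).
C(0) = C(1) = 1 (base case, no recursion); C(j) = 1 + C(j - 1) + C(j - 2) otherwise.
C(2) = 1 + C(1) + C(0) = 1 + 1 + 1 = 3
C(3) = 1 + C(2) + C(1) = 1 + 3 + 1 = 5
C(4) = 1 + C(3) + C(2) = 1 + 5 + 3 = 9
C(5) = 1 + C(4) + C(3) = 1 + 9 + 5 = 15
C(6) = 1 + C(5) + C(4) = 1 + 15 + 9 = 25
C(7) = 1 + C(6) + C(5) = 1 + 25 + 15 = 41
C(8) = 1 + C(7) + C(6) = 1 + 41 + 25 = 67
cnt = C(8) = 67

Final answer: 67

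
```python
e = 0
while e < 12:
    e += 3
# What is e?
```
Trace:
  e=0
  e=3
  e=6
  e=9
  e=12

Final answer: 12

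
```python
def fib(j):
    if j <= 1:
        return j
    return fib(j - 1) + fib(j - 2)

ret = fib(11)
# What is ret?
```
Call trace (a repeated sub-call is expanded the first time; later identical calls just restate its return value):
fib(j=11)
  fib(j=10)
    fib(j=9)
      fib(j=8)
        fib(j=7)
          fib(j=6)
            fib(j=5)
              fib(j=4)
                fib(j=3)
                  fib(j=2)
                    fib(j=1)
                    -> return 1
                    fib(j=0)
                    -> return 0
                  -> return 1
                  fib(j=1)
                  -> return 1
                -> return 2
                fib(j=2) -> return 1  (same call as traced above)
              -> return 3
              fib(j=3) -> return 2  (same call as traced above)
            -> return 5
            fib(j=4) -> return 3  (same call as traced above)
          -> return 8
          fib(j=5) -> return 5  (same call as traced above)
        -> return 13
        fib(j=6) -> return 8  (same call as traced above)
      -> return 21
      fib(j=7) -> return 13  (same call as traced above)
    -> return 34
    fib(j=8) -> return 21  (same call as traced above)
  -> return 55
  fib(j=9) -> return 34  (same call as traced above)
-> return 89

Final answer: 89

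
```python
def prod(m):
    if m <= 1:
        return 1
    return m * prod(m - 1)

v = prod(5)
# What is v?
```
Call trace:
prod(m=5)
  prod(m=4)
    prod(m=3)
      prod(m=2)
        prod(m=1)
        -> return 1
      -> return 2
    -> return 6
  -> return 24
-> return 120

Final answer: 120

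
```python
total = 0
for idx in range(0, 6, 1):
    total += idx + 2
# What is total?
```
Trace:
  total=0
  total=2, idx=0
  total=5, idx=1
  total=9, idx=2
  total=14, idx=3
  total=20, idx=4
  total=27, idx=5

Final answer: 27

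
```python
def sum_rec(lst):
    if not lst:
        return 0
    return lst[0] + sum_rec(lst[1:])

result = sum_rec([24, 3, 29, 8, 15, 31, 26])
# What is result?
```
Call trace:
sum_rec(lst=[24, 3, 29, 8, 15, 31, 26])
  sum_rec(lst=[3, 29, 8, 15, 31, 26])
    sum_rec(lst=[29, 8, 15, 31, 26])
      sum_rec(lst=[8, 15, 31, 26])
        sum_rec(lst=[15, 31, 26])
          sum_rec(lst=[31, 26])
            sum_rec(lst=[26])
              sum_rec(lst=[])
              -> return 0
            -> return 26
          -> return 57
        -> return 72
      -> return 80
    -> return 109
  -> return 112
-> return 136

Final answer: 136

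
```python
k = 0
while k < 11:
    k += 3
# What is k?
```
Trace:
  k=0
  k=3
  k=6
  k=9
  k=12

Final answer: 12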